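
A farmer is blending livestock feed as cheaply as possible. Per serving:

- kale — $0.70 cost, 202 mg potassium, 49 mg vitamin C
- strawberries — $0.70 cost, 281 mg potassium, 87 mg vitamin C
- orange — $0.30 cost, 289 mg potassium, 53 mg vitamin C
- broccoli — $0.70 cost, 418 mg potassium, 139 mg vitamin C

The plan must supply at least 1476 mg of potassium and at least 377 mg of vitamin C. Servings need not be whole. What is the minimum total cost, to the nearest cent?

$1.99

Minimising a linear cost over {potassium ≥ 1476, vitamin C ≥ 377, servings ≥ 0} — the optimum is at a vertex, using one or two foods.
kale only: max(1476/202, 377/49) = 7.694 servings → $5.39.
strawberries only: max(1476/281, 377/87) = 5.253 servings → $3.68.
orange only: max(1476/289, 377/53) = 7.113 servings → $2.13.
broccoli only: max(1476/418, 377/139) = 3.531 servings → $2.47.
kale + strawberries with both tight: 5.907 servings and 1.007 servings → $4.84.
kale + orange with both targets exact would need a negative amount; discard.
kale + broccoli with both tight: 6.264 servings and 0.5042 servings → $4.74.
strawberries + orange with both tight: 2.998 servings and 2.193 servings → $2.76.
strawberries + broccoli with both targets exact would need a negative amount; discard.
orange + broccoli with both tight: 2.641 servings and 1.705 servings → $1.99.
So the least-cost plan costs $1.99.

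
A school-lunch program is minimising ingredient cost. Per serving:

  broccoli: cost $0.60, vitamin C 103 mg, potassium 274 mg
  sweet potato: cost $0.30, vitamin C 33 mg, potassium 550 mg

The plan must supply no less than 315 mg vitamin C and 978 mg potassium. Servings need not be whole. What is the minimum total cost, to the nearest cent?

broccoli only: max(315/103, 978/274) = 3.569 servings → $2.14.
sweet potato only: max(315/33, 978/550) = 9.545 servings → $2.86.
broccoli + sweet potato with both tight: 2.961 servings and 0.303 servings → $1.87.
So the least-cost plan costs $1.87.

$1.87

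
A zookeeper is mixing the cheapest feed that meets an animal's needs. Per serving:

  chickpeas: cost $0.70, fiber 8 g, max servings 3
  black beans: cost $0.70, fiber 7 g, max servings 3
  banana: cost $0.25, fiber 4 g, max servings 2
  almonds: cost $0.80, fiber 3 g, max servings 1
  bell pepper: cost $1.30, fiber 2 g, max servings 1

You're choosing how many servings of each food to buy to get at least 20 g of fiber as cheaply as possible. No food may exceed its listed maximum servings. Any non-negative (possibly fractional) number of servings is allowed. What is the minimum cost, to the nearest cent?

$1.55

Cost per g of fiber: banana $0.0625, chickpeas $0.0875, black beans $0.1000, almonds $0.2667, bell pepper $0.6500.
Take 2 servings of banana: +8.0 g fiber for $0.50 (total $0.50, still need 12.0 g).
Take 1.5 servings of chickpeas: +12.0 g fiber for $1.05 (total $1.55, still need 0.0 g).
Filling from the cheapest source first is optimal under one linear minimum: $1.55.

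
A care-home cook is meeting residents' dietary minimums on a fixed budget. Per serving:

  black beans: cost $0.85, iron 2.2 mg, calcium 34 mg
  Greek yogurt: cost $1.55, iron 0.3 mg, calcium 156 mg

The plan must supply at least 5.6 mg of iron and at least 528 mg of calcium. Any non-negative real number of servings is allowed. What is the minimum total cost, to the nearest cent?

$6.35

black beans only: max(5.6/2.2, 528/34) = 15.53 servings → $13.20.
Greek yogurt only: max(5.6/0.3, 528/156) = 18.67 servings → $28.93.
black beans + Greek yogurt with both tight: 2.148 servings and 2.917 servings → $6.35.
Cheapest feasible corner: $6.35.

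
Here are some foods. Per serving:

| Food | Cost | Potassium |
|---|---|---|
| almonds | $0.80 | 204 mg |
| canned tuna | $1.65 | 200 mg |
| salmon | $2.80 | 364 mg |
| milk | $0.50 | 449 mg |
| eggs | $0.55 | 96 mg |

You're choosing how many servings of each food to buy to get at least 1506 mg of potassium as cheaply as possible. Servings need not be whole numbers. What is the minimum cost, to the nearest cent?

Cost per mg of potassium: milk $0.0011, almonds $0.0039, eggs $0.0057, salmon $0.0077, canned tuna $0.0083.
With no serving limits, use only milk: 1506 mg / 449 mg = 3.354 servings × $0.50 = $1.68.

$1.68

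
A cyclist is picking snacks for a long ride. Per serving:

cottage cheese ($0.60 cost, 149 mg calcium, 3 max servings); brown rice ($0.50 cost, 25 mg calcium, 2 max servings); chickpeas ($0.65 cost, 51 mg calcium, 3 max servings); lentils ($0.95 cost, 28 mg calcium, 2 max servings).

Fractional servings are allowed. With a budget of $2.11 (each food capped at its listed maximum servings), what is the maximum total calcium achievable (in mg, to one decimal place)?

471.3 mg

Calcium per dollar: cottage cheese 248.3, chickpeas 78.46, brown rice 50, lentils 29.47.
Take 3 servings of cottage cheese: spends $1.80, +447.0 mg calcium (running total 447.0 mg).
Take 0.4769 servings of chickpeas: spends $0.31, +24.3 mg calcium (running total 471.3 mg).
Filling greedily by calcium-per-dollar is optimal for one linear limit, giving 471.3 mg.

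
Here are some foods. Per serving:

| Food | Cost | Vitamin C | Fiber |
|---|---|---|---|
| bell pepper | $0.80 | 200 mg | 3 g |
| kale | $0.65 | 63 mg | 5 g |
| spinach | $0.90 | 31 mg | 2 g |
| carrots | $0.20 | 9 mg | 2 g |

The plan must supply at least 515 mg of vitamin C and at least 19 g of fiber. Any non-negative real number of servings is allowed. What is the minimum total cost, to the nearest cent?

$3.05

At the optimum either one food covers both requirements or two foods hit both targets exactly; no other combination can be cheaper.
bell pepper only: max(515/200, 19/3) = 6.333 servings → $5.07.
kale only: max(515/63, 19/5) = 8.175 servings → $5.31.
spinach only: max(515/31, 19/2) = 16.61 servings → $14.95.
carrots only: max(515/9, 19/2) = 57.22 servings → $11.44.
bell pepper + kale with both tight: 1.699 servings and 2.781 servings → $3.17.
bell pepper + spinach with both tight: 1.436 servings and 7.345 servings → $7.76.
bell pepper + carrots with both tight: 2.303 servings and 6.046 servings → $3.05.
kale + spinach: the both-tight solution has a negative serving — not a feasible corner.
kale + carrots: intersection lies outside the first quadrant.
spinach + carrots with both targets exact would need a negative amount; discard.
Cheapest feasible corner: $3.05.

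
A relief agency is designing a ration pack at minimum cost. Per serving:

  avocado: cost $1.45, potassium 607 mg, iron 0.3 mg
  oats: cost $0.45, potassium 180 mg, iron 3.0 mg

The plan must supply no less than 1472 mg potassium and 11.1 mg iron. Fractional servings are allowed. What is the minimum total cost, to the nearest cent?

Minimising a linear cost over {potassium ≥ 1472, iron ≥ 11.1, servings ≥ 0} — the optimum is at a vertex, using one or two foods.
avocado only: max(1472/607, 11.1/0.3) = 37 servings → $53.65.
oats only: max(1472/180, 11.1/3.0) = 8.178 servings → $3.68.
avocado + oats with both tight: 1.368 servings and 3.563 servings → $3.59.
The minimum over all feasible corners is $3.59.

$3.59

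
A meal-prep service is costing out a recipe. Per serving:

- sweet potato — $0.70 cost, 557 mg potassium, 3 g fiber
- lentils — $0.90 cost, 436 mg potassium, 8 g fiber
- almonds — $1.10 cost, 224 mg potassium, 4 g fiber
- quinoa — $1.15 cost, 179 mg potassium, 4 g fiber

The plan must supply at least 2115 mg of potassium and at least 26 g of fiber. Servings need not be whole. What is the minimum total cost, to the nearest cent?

For a min-cost LP with two ≥-constraints, a basic feasible solution has at most two positive variables.
sweet potato only: max(2115/557, 26/3) = 8.667 servings → $6.07.
lentils only: max(2115/436, 26/8) = 4.851 servings → $4.37.
almonds only: max(2115/224, 26/4) = 9.442 servings → $10.39.
quinoa only: max(2115/179, 26/4) = 11.82 servings → $13.59.
sweet potato + lentils with both tight: 1.774 servings and 2.585 servings → $3.57.
sweet potato + almonds with both tight: 1.694 servings and 5.229 servings → $6.94.
sweet potato + quinoa with both tight: 2.251 servings and 4.812 servings → $7.11.
lentils + almonds: the both-tight solution has a negative serving — not a feasible corner.
lentils + quinoa with both targets exact would need a negative amount; discard.
almonds + quinoa with both targets exact would need a negative amount; discard.
The minimum over all feasible corners is $3.57.

$3.57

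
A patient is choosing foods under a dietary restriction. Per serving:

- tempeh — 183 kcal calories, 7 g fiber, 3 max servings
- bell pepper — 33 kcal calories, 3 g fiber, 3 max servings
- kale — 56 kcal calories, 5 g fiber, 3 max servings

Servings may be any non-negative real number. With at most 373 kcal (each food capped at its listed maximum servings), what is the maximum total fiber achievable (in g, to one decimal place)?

Fiber per kcal: bell pepper 0.09091, kale 0.08929, tempeh 0.03825.
Take 3 servings of bell pepper: uses 99 kcal, +9.0 g fiber (running total 9.0 g).
Take 3 servings of kale: uses 168 kcal, +15.0 g fiber (running total 24.0 g).
Take 0.5792 servings of tempeh: uses 106 kcal, +4.1 g fiber (running total 28.1 g).
Greedy by best ratio exhausts the calories allowance optimally: 28.1 g.

28.1 g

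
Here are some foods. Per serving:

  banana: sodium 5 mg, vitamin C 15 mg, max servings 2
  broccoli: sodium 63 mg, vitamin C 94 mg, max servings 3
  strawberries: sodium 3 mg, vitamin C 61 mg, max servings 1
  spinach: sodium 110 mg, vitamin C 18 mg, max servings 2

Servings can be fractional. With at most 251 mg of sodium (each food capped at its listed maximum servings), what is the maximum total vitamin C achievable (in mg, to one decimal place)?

Vitamin C per mg sodium: strawberries 20.33, banana 3, broccoli 1.492, spinach 0.1636.
Take 1 serving of strawberries: uses 3 mg sodium, +61.0 mg vitamin C (running total 61.0 mg).
Take 2 servings of banana: uses 10 mg sodium, +30.0 mg vitamin C (running total 91.0 mg).
Take 3 servings of broccoli: uses 189 mg sodium, +282.0 mg vitamin C (running total 373.0 mg).
Take 0.4455 servings of spinach: uses 49 mg sodium, +8.0 mg vitamin C (running total 381.0 mg).
Filling greedily by vitamin C-per-mg sodium is optimal for one linear limit, giving 381.0 mg.

381.0 mg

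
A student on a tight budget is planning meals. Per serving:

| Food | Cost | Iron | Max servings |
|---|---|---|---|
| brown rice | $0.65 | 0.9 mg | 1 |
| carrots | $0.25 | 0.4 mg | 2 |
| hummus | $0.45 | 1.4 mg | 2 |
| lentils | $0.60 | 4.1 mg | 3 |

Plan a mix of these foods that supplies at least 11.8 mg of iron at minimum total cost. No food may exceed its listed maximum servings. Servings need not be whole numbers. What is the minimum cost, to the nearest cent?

$1.73

Cost per mg of iron: lentils $0.1463, hummus $0.3214, carrots $0.6250, brown rice $0.7222.
Take 2.878 servings of lentils: +11.8 mg iron for $1.73 (total $1.73, still need 0.0 mg).
Greedy by cheapest-per-mg is optimal for a single linear constraint, so the minimum cost is $1.73.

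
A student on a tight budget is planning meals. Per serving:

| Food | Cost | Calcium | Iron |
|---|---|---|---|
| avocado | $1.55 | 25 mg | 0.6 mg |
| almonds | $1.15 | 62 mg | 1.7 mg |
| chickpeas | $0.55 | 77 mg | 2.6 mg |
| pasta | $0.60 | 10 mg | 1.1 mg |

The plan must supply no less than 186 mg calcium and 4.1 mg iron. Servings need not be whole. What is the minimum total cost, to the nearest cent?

$1.33

avocado only: max(186/25, 4.1/0.6) = 7.44 servings → $11.53.
almonds only: max(186/62, 4.1/1.7) = 3 servings → $3.45.
chickpeas only: max(186/77, 4.1/2.6) = 2.416 servings → $1.33.
pasta only: max(186/10, 4.1/1.1) = 18.6 servings → $11.16.
avocado + almonds: the both-tight solution has a negative serving — not a feasible corner.
avocado + chickpeas: the both-tight solution has a negative serving — not a feasible corner.
avocado + pasta: the both-tight solution has a negative serving — not a feasible corner.
almonds + chickpeas: intersection lies outside the first quadrant.
almonds + pasta: intersection lies outside the first quadrant.
chickpeas + pasta with both targets exact would need a negative amount; discard.
The minimum over all feasible corners is $1.33.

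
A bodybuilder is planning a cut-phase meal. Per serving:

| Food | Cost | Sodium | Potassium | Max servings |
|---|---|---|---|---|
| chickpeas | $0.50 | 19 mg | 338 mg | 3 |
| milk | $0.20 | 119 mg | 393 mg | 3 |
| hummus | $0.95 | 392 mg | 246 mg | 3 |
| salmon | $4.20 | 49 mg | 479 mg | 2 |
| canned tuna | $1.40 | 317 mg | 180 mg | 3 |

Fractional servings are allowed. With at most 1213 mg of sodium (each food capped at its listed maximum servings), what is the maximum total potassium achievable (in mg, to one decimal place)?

3590.9 mg

Potassium per mg sodium: chickpeas 17.79, salmon 9.776, milk 3.303, hummus 0.6276, canned tuna 0.5678.
Take 3 servings of chickpeas: uses 57 mg sodium, +1014.0 mg potassium (running total 1014.0 mg).
Take 2 servings of salmon: uses 98 mg sodium, +958.0 mg potassium (running total 1972.0 mg).
Take 3 servings of milk: uses 357 mg sodium, +1179.0 mg potassium (running total 3151.0 mg).
Take 1.788 servings of hummus: uses 701 mg sodium, +439.9 mg potassium (running total 3590.9 mg).
Greedy by best ratio exhausts the sodium allowance optimally: 3590.9 mg.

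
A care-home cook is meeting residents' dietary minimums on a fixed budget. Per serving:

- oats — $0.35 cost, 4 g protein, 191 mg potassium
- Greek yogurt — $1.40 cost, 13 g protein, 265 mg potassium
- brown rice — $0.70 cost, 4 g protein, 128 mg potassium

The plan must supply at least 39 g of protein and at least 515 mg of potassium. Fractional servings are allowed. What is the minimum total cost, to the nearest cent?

Two binding constraints pin down two serving amounts, so the optimal mix uses at most two foods. The candidates are each food alone (scaled to the tighter of protein/potassium) and each pair with both constraints tight.
oats only: max(39/4, 515/191) = 9.75 servings → $3.41.
Greek yogurt only: max(39/13, 515/265) = 3 servings → $4.20.
brown rice only: max(39/4, 515/128) = 9.75 servings → $6.83.
oats + Greek yogurt: intersection lies outside the first quadrant.
oats + brown rice: intersection lies outside the first quadrant.
Greek yogurt + brown rice: intersection lies outside the first quadrant.
So the least-cost plan costs $3.41.

$3.41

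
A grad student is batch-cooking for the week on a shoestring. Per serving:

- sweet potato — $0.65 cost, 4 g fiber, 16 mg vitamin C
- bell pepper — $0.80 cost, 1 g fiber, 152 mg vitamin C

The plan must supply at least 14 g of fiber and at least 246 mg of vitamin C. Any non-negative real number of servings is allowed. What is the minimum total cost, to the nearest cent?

$3.09

The cheapest plan sits at a corner of the feasible region — with two constraints it uses at most two foods.
sweet potato only: max(14/4, 246/16) = 15.38 servings → $9.99.
bell pepper only: max(14/1, 246/152) = 14 servings → $11.20.
sweet potato + bell pepper with both tight: 3.179 servings and 1.284 servings → $3.09.
Cheapest feasible corner: $3.09.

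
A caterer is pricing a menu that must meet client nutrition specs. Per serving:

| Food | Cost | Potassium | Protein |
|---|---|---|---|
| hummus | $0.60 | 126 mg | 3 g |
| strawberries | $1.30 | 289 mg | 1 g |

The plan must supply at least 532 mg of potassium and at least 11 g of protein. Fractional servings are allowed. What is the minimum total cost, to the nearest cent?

$2.51

An LP optimum is at a vertex; with two nutrient constraints at most two foods are used. Check each candidate.
hummus only: max(532/126, 11/3) = 4.222 servings → $2.53.
strawberries only: max(532/289, 11/1) = 11 servings → $14.30.
hummus + strawberries with both tight: 3.572 servings and 0.2834 servings → $2.51.
Cheapest feasible corner: $2.51.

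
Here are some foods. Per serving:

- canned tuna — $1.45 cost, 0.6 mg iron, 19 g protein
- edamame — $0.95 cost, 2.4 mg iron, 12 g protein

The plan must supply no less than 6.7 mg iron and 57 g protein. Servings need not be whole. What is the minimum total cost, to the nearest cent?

Check every corner: each single food scaled to meet both minima, and each pair solved so both constraints bind.
canned tuna only: max(6.7/0.6, 57/19) = 11.17 servings → $16.19.
edamame only: max(6.7/2.4, 57/12) = 4.75 servings → $4.51.
canned tuna + edamame with both tight: 1.469 servings and 2.424 servings → $4.43.
Cheapest feasible corner: $4.43.

$4.43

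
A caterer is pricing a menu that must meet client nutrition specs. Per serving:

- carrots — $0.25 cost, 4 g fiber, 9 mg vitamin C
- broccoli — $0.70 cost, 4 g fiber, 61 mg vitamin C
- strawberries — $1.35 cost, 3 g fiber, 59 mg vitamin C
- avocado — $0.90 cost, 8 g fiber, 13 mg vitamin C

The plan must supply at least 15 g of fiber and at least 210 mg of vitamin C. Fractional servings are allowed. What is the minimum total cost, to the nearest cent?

With two linear requirements the optimum uses one or two foods; enumerate the corners.
carrots only: max(15/4, 210/9) = 23.33 servings → $5.83.
broccoli only: max(15/4, 210/61) = 3.75 servings → $2.62.
strawberries only: max(15/3, 210/59) = 5 servings → $6.75.
avocado only: max(15/8, 210/13) = 16.15 servings → $14.54.
carrots + broccoli with both tight: 0.3606 servings and 3.389 servings → $2.46.
carrots + strawberries with both tight: 1.22 servings and 3.373 servings → $4.86.
carrots + avocado: the both-tight solution has a negative serving — not a feasible corner.
broccoli + strawberries: intersection lies outside the first quadrant.
broccoli + avocado with both tight: 3.406 servings and 0.172 servings → $2.54.
strawberries + avocado with both tight: 3.43 servings and 0.5889 servings → $5.16.
So the least-cost plan costs $2.46.

$2.46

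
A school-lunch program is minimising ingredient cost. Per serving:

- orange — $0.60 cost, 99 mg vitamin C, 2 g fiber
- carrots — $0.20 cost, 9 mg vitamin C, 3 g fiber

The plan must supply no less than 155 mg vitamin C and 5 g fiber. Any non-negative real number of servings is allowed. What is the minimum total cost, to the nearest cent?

Check every corner: each single food scaled to meet both minima, and each pair solved so both constraints bind.
orange only: max(155/99, 5/2) = 2.5 servings → $1.50.
carrots only: max(155/9, 5/3) = 17.22 servings → $3.44.
orange + carrots with both tight: 1.505 servings and 0.6631 servings → $1.04.
The minimum over all feasible corners is $1.04.

$1.04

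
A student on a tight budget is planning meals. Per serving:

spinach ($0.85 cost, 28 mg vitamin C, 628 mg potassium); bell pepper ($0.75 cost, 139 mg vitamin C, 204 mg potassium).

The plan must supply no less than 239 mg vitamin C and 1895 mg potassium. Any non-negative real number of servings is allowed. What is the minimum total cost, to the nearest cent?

$3.13

An LP optimum is at a vertex; with two nutrient constraints at most two foods are used. Check each candidate.
spinach only: max(239/28, 1895/628) = 8.536 servings → $7.26.
bell pepper only: max(239/139, 1895/204) = 9.289 servings → $6.97.
spinach + bell pepper with both tight: 2.631 servings and 1.189 servings → $3.13.
So the least-cost plan costs $3.13.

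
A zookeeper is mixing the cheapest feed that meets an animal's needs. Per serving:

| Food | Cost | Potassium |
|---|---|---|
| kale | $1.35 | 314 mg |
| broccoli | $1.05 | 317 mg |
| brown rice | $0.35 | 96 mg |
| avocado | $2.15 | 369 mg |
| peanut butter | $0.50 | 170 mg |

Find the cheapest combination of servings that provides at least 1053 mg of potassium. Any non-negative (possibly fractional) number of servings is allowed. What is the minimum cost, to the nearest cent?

Cost per mg of potassium: peanut butter $0.0029, broccoli $0.0033, brown rice $0.0036, kale $0.0043, avocado $0.0058.
With no serving limits, use only peanut butter: 1053 mg / 170 mg = 6.194 servings × $0.50 = $3.10.

$3.10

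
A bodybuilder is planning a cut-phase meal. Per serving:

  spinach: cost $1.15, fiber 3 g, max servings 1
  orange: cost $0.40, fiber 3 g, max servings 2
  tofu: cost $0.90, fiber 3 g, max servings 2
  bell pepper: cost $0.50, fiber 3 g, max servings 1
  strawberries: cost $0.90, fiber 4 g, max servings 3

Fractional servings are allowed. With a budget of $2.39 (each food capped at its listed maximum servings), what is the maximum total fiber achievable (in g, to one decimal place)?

13.8 g

Fiber per dollar: orange 7.5, bell pepper 6, strawberries 4.444, tofu 3.333, spinach 2.609.
Take 2 servings of orange: spends $0.80, +6.0 g fiber (running total 6.0 g).
Take 1 serving of bell pepper: spends $0.50, +3.0 g fiber (running total 9.0 g).
Take 1.211 servings of strawberries: spends $1.09, +4.8 g fiber (running total 13.8 g).
Filling greedily by fiber-per-dollar is optimal for one linear limit, giving 13.8 g.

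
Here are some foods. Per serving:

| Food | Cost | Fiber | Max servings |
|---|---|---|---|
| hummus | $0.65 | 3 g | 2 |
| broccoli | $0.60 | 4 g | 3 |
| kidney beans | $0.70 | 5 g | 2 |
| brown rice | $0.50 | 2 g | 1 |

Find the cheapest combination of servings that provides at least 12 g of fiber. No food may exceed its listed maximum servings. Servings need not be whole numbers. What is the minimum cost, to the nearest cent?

$1.70

Cost per g of fiber: kidney beans $0.1400, broccoli $0.1500, hummus $0.2167, brown rice $0.2500.
Take 2 servings of kidney beans: +10.0 g fiber for $1.40 (total $1.40, still need 2.0 g).
Take 0.5 servings of broccoli: +2.0 g fiber for $0.30 (total $1.70, still need 0.0 g).
Greedy by cheapest-per-g is optimal for a single linear constraint, so the minimum cost is $1.70.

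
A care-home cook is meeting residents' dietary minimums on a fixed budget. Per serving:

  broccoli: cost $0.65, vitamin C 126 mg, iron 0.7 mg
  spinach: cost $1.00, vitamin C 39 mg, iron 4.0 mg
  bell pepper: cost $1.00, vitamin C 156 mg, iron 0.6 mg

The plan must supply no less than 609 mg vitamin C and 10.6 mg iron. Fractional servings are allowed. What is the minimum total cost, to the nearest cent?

$4.67

Minimising a linear cost over {vitamin C ≥ 609, iron ≥ 10.6, servings ≥ 0} — the optimum is at a vertex, using one or two foods.
broccoli only: max(609/126, 10.6/0.7) = 15.14 servings → $9.84.
spinach only: max(609/39, 10.6/4.0) = 15.62 servings → $15.62.
bell pepper only: max(609/156, 10.6/0.6) = 17.67 servings → $17.67.
broccoli + spinach with both tight: 4.243 servings and 1.907 servings → $4.67.
broccoli + bell pepper: intersection lies outside the first quadrant.
spinach + bell pepper with both tight: 2.145 servings and 3.368 servings → $5.51.
Cheapest feasible corner: $4.67.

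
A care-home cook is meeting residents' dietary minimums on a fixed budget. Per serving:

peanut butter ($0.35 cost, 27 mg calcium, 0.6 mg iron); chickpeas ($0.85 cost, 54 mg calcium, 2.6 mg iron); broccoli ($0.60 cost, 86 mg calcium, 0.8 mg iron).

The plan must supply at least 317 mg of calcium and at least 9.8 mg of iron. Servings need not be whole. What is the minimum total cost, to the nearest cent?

$3.76

Two binding constraints pin down two serving amounts, so the optimal mix uses at most two foods. The candidates are each food alone (scaled to the tighter of calcium/iron) and each pair with both constraints tight.
peanut butter only: max(317/27, 9.8/0.6) = 16.33 servings → $5.72.
chickpeas only: max(317/54, 9.8/2.6) = 5.87 servings → $4.99.
broccoli only: max(317/86, 9.8/0.8) = 12.25 servings → $7.35.
peanut butter + chickpeas with both tight: 7.804 servings and 1.968 servings → $4.40.
peanut butter + broccoli: intersection lies outside the first quadrant.
chickpeas + broccoli with both tight: 3.266 servings and 1.635 servings → $3.76.
The minimum over all feasible corners is $3.76.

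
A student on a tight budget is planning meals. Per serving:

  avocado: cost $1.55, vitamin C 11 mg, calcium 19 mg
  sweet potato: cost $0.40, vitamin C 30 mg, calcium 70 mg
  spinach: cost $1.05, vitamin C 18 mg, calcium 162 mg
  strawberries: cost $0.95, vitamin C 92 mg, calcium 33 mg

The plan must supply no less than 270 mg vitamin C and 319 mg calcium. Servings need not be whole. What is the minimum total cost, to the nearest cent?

$3.13

At the optimum either one food covers both requirements or two foods hit both targets exactly; no other combination can be cheaper.
avocado only: max(270/11, 319/19) = 24.55 servings → $38.05.
sweet potato only: max(270/30, 319/70) = 9 servings → $3.60.
spinach only: max(270/18, 319/162) = 15 servings → $15.75.
strawberries only: max(270/92, 319/33) = 9.667 servings → $9.18.
avocado + sweet potato with both targets exact would need a negative amount; discard.
avocado + spinach: intersection lies outside the first quadrant.
avocado + strawberries with both tight: 14.76 servings and 1.17 servings → $23.98.
sweet potato + spinach with both targets exact would need a negative amount; discard.
sweet potato + strawberries with both tight: 3.75 servings and 1.712 servings → $3.13.
spinach + strawberries with both tight: 1.428 servings and 2.655 servings → $4.02.
So the least-cost plan costs $3.13.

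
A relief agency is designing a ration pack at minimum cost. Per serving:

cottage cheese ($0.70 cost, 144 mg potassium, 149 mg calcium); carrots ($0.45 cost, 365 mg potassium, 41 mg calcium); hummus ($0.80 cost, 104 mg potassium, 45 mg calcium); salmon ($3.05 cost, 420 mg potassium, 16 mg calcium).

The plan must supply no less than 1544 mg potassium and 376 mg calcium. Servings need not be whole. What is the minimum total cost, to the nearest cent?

$2.70

This is a tiny linear program; its minimum lies at a vertex of the feasible set. List the vertices and price them.
cottage cheese only: max(1544/144, 376/149) = 10.72 servings → $7.51.
carrots only: max(1544/365, 376/41) = 9.171 servings → $4.13.
hummus only: max(1544/104, 376/45) = 14.85 servings → $11.88.
salmon only: max(1544/420, 376/16) = 23.5 servings → $71.67.
cottage cheese + carrots with both tight: 1.525 servings and 3.628 servings → $2.70.
cottage cheese + hummus: intersection lies outside the first quadrant.
cottage cheese + salmon with both tight: 2.21 servings and 2.918 servings → $10.45.
carrots + hummus with both tight: 2.498 servings and 6.08 servings → $5.99.
carrots + salmon with both targets exact would need a negative amount; discard.
hummus + salmon with both tight: 7.729 servings and 1.762 servings → $11.56.
Cheapest feasible corner: $2.70.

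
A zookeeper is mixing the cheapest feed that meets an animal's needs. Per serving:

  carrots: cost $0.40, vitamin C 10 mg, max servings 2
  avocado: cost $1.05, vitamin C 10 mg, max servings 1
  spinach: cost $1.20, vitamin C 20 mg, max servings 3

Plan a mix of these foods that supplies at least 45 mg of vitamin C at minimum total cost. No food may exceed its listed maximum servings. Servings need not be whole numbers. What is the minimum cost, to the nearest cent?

Cost per mg of vitamin C: carrots $0.0400, spinach $0.0600, avocado $0.1050.
Take 2 servings of carrots: +20.0 mg vitamin C for $0.80 (total $0.80, still need 25.0 mg).
Take 1.25 servings of spinach: +25.0 mg vitamin C for $1.50 (total $2.30, still need 0.0 mg).
Filling from the cheapest source first is optimal under one linear minimum: $2.30.

$2.30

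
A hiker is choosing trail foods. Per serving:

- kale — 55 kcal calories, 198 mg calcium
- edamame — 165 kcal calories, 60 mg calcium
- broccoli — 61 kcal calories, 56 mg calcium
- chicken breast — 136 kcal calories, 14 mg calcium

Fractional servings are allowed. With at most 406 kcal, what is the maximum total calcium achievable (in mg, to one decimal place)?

Calcium per kcal: kale 3.6, broccoli 0.918, edamame 0.3636, chicken breast 0.1029.
With no serving limits, spend the whole calories allowance on kale: 406 kcal / 55 kcal × 198 mg = 1461.6 mg.

1461.6 mg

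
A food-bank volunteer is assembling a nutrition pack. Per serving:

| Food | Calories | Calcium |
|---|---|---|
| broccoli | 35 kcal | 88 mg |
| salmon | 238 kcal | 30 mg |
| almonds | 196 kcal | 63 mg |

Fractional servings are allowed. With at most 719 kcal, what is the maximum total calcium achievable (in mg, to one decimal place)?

1807.8 mg

Calcium per kcal: broccoli 2.514, almonds 0.3214, salmon 0.1261.
With no serving limits, spend the whole calories allowance on broccoli: 719 kcal / 35 kcal × 88 mg = 1807.8 mg.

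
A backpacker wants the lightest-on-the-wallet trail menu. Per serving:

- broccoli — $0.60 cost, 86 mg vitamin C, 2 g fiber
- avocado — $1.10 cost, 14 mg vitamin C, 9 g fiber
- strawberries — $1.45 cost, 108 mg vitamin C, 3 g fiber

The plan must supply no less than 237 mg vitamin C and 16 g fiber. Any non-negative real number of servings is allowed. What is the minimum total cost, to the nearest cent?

$2.87

For a min-cost LP with two ≥-constraints, a basic feasible solution has at most two positive variables.
broccoli only: max(237/86, 16/2) = 8 servings → $4.80.
avocado only: max(237/14, 16/9) = 16.93 servings → $18.62.
strawberries only: max(237/108, 16/3) = 5.333 servings → $7.73.
broccoli + avocado with both tight: 2.559 servings and 1.209 servings → $2.87.
broccoli + strawberries: the both-tight solution has a negative serving — not a feasible corner.
avocado + strawberries with both tight: 1.094 servings and 2.053 servings → $4.18.
So the least-cost plan costs $2.87.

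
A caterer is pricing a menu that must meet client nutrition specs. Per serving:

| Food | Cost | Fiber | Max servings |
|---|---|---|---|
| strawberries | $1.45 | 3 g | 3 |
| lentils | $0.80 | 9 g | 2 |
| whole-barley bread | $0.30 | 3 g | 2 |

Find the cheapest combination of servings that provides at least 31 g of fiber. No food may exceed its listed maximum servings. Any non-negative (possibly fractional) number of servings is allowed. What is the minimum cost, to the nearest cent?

Cost per g of fiber: lentils $0.0889, whole-barley bread $0.1000, strawberries $0.4833.
Take 2 servings of lentils: +18.0 g fiber for $1.60 (total $1.60, still need 13.0 g).
Take 2 servings of whole-barley bread: +6.0 g fiber for $0.60 (total $2.20, still need 7.0 g).
Take 2.333 servings of strawberries: +7.0 g fiber for $3.38 (total $5.58, still need 0.0 g).
Filling from the cheapest source first is optimal under one linear minimum: $5.58.

$5.58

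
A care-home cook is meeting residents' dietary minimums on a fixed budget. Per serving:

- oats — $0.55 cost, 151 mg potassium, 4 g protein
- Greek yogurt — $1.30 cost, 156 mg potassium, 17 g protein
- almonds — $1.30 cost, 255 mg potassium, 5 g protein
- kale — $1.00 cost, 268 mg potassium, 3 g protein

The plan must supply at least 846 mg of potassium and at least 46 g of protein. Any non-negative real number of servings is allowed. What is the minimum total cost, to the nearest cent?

$4.42

For a min-cost LP with two ≥-constraints, a basic feasible solution has at most two positive variables.
oats only: max(846/151, 46/4) = 11.5 servings → $6.33.
Greek yogurt only: max(846/156, 46/17) = 5.423 servings → $7.05.
almonds only: max(846/255, 46/5) = 9.2 servings → $11.96.
kale only: max(846/268, 46/3) = 15.33 servings → $15.33.
oats + Greek yogurt with both tight: 3.709 servings and 1.833 servings → $4.42.
oats + almonds: the both-tight solution has a negative serving — not a feasible corner.
oats + kale: the both-tight solution has a negative serving — not a feasible corner.
Greek yogurt + almonds with both tight: 2.11 servings and 2.027 servings → $5.38.
Greek yogurt + kale with both tight: 2.395 servings and 1.763 servings → $4.88.
almonds + kale with both targets exact would need a negative amount; discard.
The minimum over all feasible corners is $4.42.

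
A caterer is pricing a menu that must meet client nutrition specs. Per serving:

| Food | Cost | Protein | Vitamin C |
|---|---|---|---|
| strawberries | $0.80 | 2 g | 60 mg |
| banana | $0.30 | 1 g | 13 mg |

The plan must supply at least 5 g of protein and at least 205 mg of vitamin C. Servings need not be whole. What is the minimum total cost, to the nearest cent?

Two binding constraints pin down two serving amounts, so the optimal mix uses at most two foods. The candidates are each food alone (scaled to the tighter of protein/vitamin C) and each pair with both constraints tight.
strawberries only: max(5/2, 205/60) = 3.417 servings → $2.73.
banana only: max(5/1, 205/13) = 15.77 servings → $4.73.
strawberries + banana: intersection lies outside the first quadrant.
Cheapest feasible corner: $2.73.

$2.73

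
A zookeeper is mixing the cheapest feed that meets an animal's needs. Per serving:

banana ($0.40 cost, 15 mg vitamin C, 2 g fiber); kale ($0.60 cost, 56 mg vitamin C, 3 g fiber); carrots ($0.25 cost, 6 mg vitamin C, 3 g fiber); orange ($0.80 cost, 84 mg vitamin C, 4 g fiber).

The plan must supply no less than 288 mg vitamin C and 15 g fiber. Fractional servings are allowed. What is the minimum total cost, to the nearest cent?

This is a tiny linear program; its minimum lies at a vertex of the feasible set. List the vertices and price them.
banana only: max(288/15, 15/2) = 19.2 servings → $7.68.
kale only: max(288/56, 15/3) = 5.143 servings → $3.09.
carrots only: max(288/6, 15/3) = 48 servings → $12.00.
orange only: max(288/84, 15/4) = 3.75 servings → $3.00.
banana + kale: intersection lies outside the first quadrant.
banana + carrots: intersection lies outside the first quadrant.
banana + orange with both tight: 1 serving and 3.25 servings → $3.00.
kale + carrots: the both-tight solution has a negative serving — not a feasible corner.
kale + orange with both tight: 3.857 servings and 0.8571 servings → $3.00.
carrots + orange with both tight: 0.4737 servings and 3.395 servings → $2.83.
So the least-cost plan costs $2.83.

$2.83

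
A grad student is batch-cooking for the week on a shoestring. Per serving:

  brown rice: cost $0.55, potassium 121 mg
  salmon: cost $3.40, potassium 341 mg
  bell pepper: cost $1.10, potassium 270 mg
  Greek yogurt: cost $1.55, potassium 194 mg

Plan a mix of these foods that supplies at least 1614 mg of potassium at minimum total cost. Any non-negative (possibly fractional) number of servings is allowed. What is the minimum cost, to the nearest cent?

Cost per mg of potassium: bell pepper $0.0041, brown rice $0.0045, Greek yogurt $0.0080, salmon $0.0100.
With no serving limits, use only bell pepper: 1614 mg / 270 mg = 5.978 servings × $1.10 = $6.58.

$6.58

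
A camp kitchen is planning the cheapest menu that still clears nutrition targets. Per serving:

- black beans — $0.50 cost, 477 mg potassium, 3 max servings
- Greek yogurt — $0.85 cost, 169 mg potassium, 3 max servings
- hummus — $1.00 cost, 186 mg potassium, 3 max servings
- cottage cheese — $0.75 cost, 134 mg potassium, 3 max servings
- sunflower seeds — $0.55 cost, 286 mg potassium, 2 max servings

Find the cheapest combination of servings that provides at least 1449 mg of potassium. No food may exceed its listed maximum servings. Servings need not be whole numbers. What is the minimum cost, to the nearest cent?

Cost per mg of potassium: black beans $0.0010, sunflower seeds $0.0019, Greek yogurt $0.0050, hummus $0.0054, cottage cheese $0.0056.
Take 3 servings of black beans: +1431.0 mg potassium for $1.50 (total $1.50, still need 18.0 mg).
Take 0.06294 servings of sunflower seeds: +18.0 mg potassium for $0.03 (total $1.53, still need 0.0 mg).
Filling from the cheapest source first is optimal under one linear minimum: $1.53.

$1.53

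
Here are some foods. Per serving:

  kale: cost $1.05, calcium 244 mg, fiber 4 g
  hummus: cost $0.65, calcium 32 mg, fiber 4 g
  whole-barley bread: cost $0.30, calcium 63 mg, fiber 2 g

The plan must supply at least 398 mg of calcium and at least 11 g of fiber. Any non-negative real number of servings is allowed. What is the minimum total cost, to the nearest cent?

$1.85

With two linear requirements the optimum uses one or two foods; enumerate the corners.
kale only: max(398/244, 11/4) = 2.75 servings → $2.89.
hummus only: max(398/32, 11/4) = 12.44 servings → $8.08.
whole-barley bread only: max(398/63, 11/2) = 6.317 servings → $1.90.
kale + hummus with both tight: 1.462 servings and 1.288 servings → $2.37.
kale + whole-barley bread with both tight: 0.4364 servings and 4.627 servings → $1.85.
hummus + whole-barley bread with both targets exact would need a negative amount; discard.
So the least-cost plan costs $1.85.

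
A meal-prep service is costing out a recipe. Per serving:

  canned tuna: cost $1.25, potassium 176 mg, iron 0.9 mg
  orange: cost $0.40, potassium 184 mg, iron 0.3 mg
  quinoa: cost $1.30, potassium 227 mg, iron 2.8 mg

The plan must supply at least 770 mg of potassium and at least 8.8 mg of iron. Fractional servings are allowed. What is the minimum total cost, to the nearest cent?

For a min-cost LP with two ≥-constraints, a basic feasible solution has at most two positive variables.
canned tuna only: max(770/176, 8.8/0.9) = 9.778 servings → $12.22.
orange only: max(770/184, 8.8/0.3) = 29.33 servings → $11.73.
quinoa only: max(770/227, 8.8/2.8) = 3.392 servings → $4.41.
canned tuna + orange: the both-tight solution has a negative serving — not a feasible corner.
canned tuna + quinoa with both tight: 0.549 servings and 2.966 servings → $4.54.
orange + quinoa with both tight: 0.3543 servings and 3.105 servings → $4.18.
The minimum over all feasible corners is $4.18.

$4.18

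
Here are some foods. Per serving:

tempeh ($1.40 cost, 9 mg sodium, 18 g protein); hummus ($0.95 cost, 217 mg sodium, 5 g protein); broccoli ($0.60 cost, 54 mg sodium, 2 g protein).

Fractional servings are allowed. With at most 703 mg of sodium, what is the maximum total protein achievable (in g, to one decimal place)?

1406.0 g

Protein per mg sodium: tempeh 2, broccoli 0.03704, hummus 0.02304.
With no serving limits, spend the whole sodium allowance on tempeh: 703 mg / 9 mg × 18 g = 1406.0 g.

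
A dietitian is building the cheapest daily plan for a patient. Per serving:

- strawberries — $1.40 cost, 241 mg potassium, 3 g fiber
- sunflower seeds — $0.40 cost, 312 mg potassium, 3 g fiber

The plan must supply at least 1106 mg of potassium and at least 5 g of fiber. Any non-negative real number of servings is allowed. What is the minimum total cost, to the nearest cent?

A basic optimal solution has at most two foods positive. Try each food alone and each pair with both targets met exactly.
strawberries only: max(1106/241, 5/3) = 4.589 servings → $6.42.
sunflower seeds only: max(1106/312, 5/3) = 3.545 servings → $1.42.
strawberries + sunflower seeds: intersection lies outside the first quadrant.
Cheapest feasible corner: $1.42.

$1.42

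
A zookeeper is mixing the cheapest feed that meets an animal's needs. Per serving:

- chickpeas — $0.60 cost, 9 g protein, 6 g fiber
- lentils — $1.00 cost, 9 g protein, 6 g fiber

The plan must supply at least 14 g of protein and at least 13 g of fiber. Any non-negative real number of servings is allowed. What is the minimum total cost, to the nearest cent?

$1.30

With two linear requirements the optimum uses one or two foods; enumerate the corners.
chickpeas only: max(14/9, 13/6) = 2.167 servings → $1.30.
lentils only: max(14/9, 13/6) = 2.167 servings → $2.17.
chickpeas + lentils (both tight): parallel constraints — no distinct corner.
Cheapest feasible corner: $1.30.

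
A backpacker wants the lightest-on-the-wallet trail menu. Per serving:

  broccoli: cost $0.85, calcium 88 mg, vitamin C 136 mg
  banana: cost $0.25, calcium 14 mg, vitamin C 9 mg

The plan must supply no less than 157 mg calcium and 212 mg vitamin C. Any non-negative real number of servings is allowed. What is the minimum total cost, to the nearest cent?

For a min-cost LP with two ≥-constraints, a basic feasible solution has at most two positive variables.
broccoli only: max(157/88, 212/136) = 1.784 servings → $1.52.
banana only: max(157/14, 212/9) = 23.56 servings → $5.89.
broccoli + banana with both tight: 1.398 servings and 2.424 servings → $1.79.
The minimum over all feasible corners is $1.52.

$1.52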